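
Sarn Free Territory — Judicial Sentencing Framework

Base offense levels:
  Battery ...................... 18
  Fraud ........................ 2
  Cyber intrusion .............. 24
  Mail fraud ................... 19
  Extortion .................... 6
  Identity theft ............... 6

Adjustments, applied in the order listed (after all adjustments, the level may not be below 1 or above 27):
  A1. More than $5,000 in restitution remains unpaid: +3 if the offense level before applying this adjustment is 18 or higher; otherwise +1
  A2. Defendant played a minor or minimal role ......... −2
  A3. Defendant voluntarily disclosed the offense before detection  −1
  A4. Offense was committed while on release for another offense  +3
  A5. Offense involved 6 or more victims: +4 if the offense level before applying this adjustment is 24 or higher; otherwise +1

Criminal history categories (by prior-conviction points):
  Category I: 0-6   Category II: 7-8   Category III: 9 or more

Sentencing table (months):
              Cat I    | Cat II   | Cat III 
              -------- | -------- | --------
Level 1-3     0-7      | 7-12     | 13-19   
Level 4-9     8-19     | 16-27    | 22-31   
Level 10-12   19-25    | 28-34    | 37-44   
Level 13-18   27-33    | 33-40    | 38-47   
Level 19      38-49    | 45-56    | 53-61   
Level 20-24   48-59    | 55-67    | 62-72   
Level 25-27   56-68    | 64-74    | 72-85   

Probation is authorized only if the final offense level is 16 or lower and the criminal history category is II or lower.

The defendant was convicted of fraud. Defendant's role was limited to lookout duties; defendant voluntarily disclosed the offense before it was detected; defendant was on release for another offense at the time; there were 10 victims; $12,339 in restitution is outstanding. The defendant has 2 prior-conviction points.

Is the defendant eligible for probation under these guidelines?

Yes

Base offense level for fraud: 2.
A1 applies (level before this adjustment is 2 < 18, so +1): 2 + 1 = 3.
A2 applies: 3 − 2 = 1.
A3 applies: 1 − 1 = 0.
A4 applies: 0 + 3 = 3.
A5 applies (level before this adjustment is 3 < 24, so +1): 3 + 1 = 4.
Final offense level: 4.
Criminal history: 2 prior points → Category I (0-6).
Level 4 falls in the 4-9 band.
Grid: Level 4-9 × Category I = 8-19 months.
Probation check: level 4 ≤ 16 and category I ≤ II → eligible.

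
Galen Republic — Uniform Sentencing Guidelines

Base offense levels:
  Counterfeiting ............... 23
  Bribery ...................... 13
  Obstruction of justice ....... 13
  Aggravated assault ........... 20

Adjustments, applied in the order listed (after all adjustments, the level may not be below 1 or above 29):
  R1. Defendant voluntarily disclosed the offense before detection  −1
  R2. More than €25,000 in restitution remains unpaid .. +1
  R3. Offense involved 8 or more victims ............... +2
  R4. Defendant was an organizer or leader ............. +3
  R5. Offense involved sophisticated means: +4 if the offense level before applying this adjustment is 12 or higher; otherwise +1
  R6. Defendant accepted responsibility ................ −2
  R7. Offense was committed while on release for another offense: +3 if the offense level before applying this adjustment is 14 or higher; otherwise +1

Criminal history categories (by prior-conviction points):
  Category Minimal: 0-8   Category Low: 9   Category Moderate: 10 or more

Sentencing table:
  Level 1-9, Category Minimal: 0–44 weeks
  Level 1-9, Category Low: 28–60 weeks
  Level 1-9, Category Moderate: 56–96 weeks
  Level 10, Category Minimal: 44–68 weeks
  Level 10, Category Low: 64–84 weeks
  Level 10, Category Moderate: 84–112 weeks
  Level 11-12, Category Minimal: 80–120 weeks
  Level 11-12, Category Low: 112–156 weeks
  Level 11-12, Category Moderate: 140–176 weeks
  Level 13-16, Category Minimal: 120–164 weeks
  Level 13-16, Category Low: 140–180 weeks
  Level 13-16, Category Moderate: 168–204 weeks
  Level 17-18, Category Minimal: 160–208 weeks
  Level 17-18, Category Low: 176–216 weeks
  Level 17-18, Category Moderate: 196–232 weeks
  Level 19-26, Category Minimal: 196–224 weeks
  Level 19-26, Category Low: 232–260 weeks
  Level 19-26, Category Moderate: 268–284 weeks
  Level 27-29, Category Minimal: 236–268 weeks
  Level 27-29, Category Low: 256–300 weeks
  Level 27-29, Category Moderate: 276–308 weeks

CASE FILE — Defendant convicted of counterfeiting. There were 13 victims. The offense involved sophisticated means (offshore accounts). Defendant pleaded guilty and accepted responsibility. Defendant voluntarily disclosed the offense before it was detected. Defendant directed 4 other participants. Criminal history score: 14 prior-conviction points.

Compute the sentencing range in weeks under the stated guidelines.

Base offense level for counterfeiting: 23.
R1 applies: 23 − 1 = 22.
R3 applies: 22 + 2 = 24.
R4 applies: 24 + 3 = 27.
R5 applies (level before this adjustment is 27 ≥ 12, so +4): 27 + 4 = 31.
R6 applies: 31 − 2 = 29.
Final offense level: 29.
Criminal history: 14 prior points → Category Moderate (10+).
Level 29 falls in the 27-29 band.
Grid: Level 27-29 × Category Moderate = 276-308 weeks.

276-308 weeks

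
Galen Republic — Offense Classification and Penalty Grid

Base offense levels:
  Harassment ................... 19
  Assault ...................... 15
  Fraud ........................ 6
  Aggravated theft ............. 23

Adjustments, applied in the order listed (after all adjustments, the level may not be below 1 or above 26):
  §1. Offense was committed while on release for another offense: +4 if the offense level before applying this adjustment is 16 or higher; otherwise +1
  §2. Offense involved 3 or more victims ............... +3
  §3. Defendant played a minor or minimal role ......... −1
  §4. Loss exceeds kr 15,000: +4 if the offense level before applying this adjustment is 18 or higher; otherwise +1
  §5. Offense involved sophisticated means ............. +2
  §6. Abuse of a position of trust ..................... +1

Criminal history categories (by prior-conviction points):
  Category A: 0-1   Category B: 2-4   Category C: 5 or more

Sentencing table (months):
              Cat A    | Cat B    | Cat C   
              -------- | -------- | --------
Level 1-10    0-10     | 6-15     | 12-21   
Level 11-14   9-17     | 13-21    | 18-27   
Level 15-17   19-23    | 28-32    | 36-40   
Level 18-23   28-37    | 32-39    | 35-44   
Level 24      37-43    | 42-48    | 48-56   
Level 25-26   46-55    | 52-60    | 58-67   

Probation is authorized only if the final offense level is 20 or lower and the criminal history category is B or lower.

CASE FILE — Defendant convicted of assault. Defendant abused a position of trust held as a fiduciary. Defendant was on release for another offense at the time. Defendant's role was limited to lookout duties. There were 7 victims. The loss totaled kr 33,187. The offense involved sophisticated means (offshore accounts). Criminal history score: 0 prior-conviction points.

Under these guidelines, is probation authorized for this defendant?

Base offense level for assault: 15.
§1 applies (level before this adjustment is 15 < 16, so +1): 15 + 1 = 16.
§2 applies: 16 + 3 = 19.
§3 applies: 19 − 1 = 18.
§4 applies (level before this adjustment is 18 ≥ 18, so +4): 18 + 4 = 22.
§5 applies: 22 + 2 = 24.
§6 applies: 24 + 1 = 25.
Final offense level: 25.
Criminal history: 0 prior points → Category A (0-1).
Level 25 falls in the 25-26 band.
Grid: Level 25-26 × Category A = 46-55 months.
Probation check: level 25 > 20 and category A ≤ B → not eligible.

No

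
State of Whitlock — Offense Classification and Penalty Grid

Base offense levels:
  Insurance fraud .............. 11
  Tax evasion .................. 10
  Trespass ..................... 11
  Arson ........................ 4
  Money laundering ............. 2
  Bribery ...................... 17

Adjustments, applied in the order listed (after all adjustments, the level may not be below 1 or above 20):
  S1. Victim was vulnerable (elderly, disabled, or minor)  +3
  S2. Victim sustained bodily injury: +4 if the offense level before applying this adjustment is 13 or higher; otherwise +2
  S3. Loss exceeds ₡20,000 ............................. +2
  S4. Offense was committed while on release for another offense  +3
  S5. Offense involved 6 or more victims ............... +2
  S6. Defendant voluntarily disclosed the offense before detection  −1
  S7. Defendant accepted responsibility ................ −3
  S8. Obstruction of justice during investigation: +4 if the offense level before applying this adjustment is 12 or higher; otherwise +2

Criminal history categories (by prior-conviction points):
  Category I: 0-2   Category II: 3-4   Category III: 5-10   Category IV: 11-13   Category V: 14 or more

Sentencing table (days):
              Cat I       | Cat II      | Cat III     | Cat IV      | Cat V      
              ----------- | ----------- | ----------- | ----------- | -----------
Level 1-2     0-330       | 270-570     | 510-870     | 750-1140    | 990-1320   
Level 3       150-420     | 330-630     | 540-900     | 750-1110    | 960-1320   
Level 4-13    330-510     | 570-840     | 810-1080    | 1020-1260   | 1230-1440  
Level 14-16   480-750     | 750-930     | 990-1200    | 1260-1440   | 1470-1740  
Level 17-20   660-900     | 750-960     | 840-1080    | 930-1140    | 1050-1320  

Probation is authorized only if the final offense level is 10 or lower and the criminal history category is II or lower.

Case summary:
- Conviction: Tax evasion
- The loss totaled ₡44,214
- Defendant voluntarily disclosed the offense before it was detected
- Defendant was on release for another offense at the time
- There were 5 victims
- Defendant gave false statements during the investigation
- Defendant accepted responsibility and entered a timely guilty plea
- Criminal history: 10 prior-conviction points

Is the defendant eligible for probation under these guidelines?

Base offense level for tax evasion: 10.
S2 does not apply.
S3 applies: 10 + 2 = 12.
S4 applies: 12 + 3 = 15.
S5 does not apply.
S6 applies: 15 − 1 = 14.
S7 applies: 14 − 3 = 11.
S8 applies (level before this adjustment is 11 < 12, so +2): 11 + 2 = 13.
Final offense level: 13.
Criminal history: 10 prior points → Category III (5-10).
Level 13 falls in the 4-13 band.
Grid: Level 4-13 × Category III = 810-1080 days.
Probation check: level 13 > 10 and category III > II → not eligible.

No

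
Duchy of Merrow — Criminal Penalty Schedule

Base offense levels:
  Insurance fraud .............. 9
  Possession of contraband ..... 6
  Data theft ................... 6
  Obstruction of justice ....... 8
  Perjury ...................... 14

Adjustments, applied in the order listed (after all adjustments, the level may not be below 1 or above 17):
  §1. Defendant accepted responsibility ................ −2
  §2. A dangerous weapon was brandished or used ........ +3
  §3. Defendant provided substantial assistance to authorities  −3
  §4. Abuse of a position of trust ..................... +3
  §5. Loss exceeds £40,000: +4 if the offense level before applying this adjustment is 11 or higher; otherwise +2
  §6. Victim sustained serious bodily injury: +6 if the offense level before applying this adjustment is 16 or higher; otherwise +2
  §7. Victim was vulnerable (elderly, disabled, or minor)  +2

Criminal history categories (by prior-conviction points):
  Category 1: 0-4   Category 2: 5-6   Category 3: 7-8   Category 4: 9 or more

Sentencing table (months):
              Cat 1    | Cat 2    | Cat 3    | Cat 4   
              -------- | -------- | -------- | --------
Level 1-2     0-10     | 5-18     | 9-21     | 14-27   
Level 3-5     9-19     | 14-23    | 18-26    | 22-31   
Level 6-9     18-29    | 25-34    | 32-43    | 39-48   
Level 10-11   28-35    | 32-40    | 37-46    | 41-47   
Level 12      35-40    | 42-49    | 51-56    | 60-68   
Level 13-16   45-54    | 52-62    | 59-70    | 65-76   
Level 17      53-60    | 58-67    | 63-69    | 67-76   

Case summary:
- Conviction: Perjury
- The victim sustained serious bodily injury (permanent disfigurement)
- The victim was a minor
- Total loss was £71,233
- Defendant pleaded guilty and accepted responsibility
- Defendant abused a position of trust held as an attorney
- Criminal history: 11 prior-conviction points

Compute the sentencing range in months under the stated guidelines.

Base offense level for perjury: 14.
§1 applies: 14 − 2 = 12.
§4 applies: 12 + 3 = 15.
§5 applies (level before this adjustment is 15 ≥ 11, so +4): 15 + 4 = 19.
§6 applies (level before this adjustment is 19 ≥ 16, so +6): 19 + 6 = 25.
§7 applies: 25 + 2 = 27.
Level 27 exceeds the maximum of 17; capped at 17.
Final offense level: 17.
Criminal history: 11 prior points → Category 4 (9+).
Level 17 falls in the 17 band.
Grid: Level 17 × Category 4 = 67-76 months.

67-76 months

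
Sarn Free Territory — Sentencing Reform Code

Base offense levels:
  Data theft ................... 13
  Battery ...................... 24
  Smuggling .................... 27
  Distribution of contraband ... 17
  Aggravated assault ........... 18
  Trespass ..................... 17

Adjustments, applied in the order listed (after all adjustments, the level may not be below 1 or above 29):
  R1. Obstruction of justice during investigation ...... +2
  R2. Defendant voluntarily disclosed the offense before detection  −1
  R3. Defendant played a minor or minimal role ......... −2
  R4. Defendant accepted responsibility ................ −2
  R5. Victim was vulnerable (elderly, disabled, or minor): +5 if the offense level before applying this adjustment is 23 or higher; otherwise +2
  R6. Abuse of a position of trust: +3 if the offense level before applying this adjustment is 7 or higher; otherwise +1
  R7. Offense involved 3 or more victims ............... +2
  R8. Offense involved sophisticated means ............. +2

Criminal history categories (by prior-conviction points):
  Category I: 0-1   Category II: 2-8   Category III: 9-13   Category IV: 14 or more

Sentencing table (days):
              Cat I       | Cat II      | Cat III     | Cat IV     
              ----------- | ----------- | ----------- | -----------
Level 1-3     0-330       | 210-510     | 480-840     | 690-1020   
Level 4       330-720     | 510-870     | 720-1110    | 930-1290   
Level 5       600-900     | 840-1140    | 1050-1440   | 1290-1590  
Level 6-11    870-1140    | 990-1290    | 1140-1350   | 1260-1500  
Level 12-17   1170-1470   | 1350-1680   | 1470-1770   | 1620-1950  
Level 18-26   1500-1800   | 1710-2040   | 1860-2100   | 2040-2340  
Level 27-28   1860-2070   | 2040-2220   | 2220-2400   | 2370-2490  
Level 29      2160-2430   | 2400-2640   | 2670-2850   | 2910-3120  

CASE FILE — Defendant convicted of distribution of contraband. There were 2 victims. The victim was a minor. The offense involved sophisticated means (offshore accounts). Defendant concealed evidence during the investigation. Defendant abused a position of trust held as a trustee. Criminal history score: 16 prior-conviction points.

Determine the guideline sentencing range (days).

2040-2340 days

Base offense level for distribution of contraband: 17.
R1 applies: 17 + 2 = 19.
R3 does not apply.
R5 applies (level before this adjustment is 19 < 23, so +2): 19 + 2 = 21.
R6 applies (level before this adjustment is 21 ≥ 7, so +3): 21 + 3 = 24.
R7 does not apply.
R8 applies: 24 + 2 = 26.
Final offense level: 26.
Criminal history: 16 prior points → Category IV (14+).
Level 26 falls in the 18-26 band.
Grid: Level 18-26 × Category IV = 2040-2340 days.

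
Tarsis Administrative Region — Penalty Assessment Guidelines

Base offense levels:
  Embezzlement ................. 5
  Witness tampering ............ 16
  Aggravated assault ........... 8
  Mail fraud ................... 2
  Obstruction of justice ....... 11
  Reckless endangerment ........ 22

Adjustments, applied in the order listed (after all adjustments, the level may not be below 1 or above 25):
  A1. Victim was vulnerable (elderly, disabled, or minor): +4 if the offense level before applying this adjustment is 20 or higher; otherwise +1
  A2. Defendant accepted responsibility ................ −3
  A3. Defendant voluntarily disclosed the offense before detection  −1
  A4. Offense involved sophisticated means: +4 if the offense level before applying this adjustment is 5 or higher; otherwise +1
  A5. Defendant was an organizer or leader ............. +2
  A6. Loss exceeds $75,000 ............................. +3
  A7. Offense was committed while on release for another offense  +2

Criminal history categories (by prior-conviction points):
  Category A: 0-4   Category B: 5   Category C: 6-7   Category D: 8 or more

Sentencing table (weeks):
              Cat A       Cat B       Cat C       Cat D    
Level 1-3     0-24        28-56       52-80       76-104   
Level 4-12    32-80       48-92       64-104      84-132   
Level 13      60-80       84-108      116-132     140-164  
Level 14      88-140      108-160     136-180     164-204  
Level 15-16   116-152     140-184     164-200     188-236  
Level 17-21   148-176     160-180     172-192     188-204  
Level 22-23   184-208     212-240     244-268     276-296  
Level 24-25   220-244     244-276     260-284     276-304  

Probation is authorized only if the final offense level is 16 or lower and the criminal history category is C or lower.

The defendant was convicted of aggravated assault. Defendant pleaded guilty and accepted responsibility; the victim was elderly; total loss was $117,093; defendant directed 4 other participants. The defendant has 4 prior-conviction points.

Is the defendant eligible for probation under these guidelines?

Base offense level for aggravated assault: 8.
A1 applies (level before this adjustment is 8 < 20, so +1): 8 + 1 = 9.
A2 applies: 9 − 3 = 6.
A3 does not apply.
A4 does not apply.
A5 applies: 6 + 2 = 8.
A6 applies: 8 + 3 = 11.
Final offense level: 11.
Criminal history: 4 prior points → Category A (0-4).
Level 11 falls in the 4-12 band.
Grid: Level 4-12 × Category A = 32-80 weeks.
Probation check: level 11 ≤ 16 and category A ≤ C → eligible.

Yes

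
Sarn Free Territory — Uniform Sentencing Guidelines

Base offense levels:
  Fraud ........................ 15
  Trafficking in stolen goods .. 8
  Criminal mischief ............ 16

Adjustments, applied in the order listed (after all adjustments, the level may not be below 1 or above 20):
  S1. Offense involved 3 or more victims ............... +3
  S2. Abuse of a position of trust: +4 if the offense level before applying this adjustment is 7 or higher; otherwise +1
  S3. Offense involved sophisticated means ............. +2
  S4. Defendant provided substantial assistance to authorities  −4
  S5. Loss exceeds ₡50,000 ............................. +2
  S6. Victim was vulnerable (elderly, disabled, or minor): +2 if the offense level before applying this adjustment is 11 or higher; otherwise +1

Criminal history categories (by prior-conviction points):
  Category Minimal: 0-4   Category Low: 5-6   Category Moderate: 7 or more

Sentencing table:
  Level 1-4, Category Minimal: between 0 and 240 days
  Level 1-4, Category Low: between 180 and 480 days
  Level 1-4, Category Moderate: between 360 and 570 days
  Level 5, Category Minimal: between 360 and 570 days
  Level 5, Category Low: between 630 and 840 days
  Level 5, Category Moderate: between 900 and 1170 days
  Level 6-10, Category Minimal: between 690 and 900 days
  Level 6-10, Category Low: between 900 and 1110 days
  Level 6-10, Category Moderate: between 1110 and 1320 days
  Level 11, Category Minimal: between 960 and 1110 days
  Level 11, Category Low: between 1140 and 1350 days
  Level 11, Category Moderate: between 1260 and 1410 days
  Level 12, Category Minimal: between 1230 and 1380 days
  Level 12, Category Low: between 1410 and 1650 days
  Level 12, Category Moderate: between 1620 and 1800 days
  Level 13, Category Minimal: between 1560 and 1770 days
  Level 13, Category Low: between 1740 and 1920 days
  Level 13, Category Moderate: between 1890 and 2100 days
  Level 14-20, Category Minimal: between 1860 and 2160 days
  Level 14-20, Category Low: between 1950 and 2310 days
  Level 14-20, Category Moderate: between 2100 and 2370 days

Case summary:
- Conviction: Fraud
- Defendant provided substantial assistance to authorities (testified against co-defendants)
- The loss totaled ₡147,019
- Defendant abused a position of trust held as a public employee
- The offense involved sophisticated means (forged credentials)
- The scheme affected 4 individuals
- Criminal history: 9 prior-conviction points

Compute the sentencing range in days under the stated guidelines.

2100-2370 days

Base offense level for fraud: 15.
S1 applies: 15 + 3 = 18.
S2 applies (level before this adjustment is 18 ≥ 7, so +4): 18 + 4 = 22.
S3 applies: 22 + 2 = 24.
S4 applies: 24 − 4 = 20.
S5 applies: 20 + 2 = 22.
Level 22 exceeds the maximum of 20; capped at 20.
Final offense level: 20.
Criminal history: 9 prior points → Category Moderate (7+).
Level 20 falls in the 14-20 band.
Grid: Level 14-20 × Category Moderate = 2100-2370 days.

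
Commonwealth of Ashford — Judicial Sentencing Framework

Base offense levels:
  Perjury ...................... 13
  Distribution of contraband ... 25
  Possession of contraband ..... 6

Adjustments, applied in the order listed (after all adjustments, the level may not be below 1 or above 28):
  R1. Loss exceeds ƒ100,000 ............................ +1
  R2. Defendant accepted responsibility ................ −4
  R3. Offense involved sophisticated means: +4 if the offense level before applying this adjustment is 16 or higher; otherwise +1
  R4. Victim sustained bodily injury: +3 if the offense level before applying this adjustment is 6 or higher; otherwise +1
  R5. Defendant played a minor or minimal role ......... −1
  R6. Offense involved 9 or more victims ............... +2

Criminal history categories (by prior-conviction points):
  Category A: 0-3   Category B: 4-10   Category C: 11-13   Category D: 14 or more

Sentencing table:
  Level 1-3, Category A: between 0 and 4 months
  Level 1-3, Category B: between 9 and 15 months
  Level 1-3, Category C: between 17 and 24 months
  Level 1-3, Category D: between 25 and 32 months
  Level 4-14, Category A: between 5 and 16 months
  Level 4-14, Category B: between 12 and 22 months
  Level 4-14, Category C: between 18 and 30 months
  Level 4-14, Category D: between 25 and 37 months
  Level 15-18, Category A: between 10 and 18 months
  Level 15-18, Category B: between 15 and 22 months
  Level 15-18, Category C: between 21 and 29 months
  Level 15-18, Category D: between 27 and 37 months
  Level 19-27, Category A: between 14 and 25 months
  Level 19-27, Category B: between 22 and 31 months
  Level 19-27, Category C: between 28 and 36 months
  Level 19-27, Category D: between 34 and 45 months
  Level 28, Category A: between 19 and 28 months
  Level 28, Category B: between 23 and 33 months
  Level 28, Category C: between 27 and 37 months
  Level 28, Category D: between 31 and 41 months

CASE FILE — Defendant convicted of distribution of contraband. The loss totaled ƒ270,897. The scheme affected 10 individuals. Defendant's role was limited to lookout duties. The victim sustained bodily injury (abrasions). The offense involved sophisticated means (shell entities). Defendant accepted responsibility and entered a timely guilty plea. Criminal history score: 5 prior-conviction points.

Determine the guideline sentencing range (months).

Base offense level for distribution of contraband: 25.
R1 applies: 25 + 1 = 26.
R2 applies: 26 − 4 = 22.
R3 applies (level before this adjustment is 22 ≥ 16, so +4): 22 + 4 = 26.
R4 applies (level before this adjustment is 26 ≥ 6, so +3): 26 + 3 = 29.
R5 applies: 29 − 1 = 28.
R6 applies: 28 + 2 = 30.
Level 30 exceeds the maximum of 28; capped at 28.
Final offense level: 28.
Criminal history: 5 prior points → Category B (4-10).
Level 28 falls in the 28 band.
Grid: Level 28 × Category B = 23-33 months.

23-33 months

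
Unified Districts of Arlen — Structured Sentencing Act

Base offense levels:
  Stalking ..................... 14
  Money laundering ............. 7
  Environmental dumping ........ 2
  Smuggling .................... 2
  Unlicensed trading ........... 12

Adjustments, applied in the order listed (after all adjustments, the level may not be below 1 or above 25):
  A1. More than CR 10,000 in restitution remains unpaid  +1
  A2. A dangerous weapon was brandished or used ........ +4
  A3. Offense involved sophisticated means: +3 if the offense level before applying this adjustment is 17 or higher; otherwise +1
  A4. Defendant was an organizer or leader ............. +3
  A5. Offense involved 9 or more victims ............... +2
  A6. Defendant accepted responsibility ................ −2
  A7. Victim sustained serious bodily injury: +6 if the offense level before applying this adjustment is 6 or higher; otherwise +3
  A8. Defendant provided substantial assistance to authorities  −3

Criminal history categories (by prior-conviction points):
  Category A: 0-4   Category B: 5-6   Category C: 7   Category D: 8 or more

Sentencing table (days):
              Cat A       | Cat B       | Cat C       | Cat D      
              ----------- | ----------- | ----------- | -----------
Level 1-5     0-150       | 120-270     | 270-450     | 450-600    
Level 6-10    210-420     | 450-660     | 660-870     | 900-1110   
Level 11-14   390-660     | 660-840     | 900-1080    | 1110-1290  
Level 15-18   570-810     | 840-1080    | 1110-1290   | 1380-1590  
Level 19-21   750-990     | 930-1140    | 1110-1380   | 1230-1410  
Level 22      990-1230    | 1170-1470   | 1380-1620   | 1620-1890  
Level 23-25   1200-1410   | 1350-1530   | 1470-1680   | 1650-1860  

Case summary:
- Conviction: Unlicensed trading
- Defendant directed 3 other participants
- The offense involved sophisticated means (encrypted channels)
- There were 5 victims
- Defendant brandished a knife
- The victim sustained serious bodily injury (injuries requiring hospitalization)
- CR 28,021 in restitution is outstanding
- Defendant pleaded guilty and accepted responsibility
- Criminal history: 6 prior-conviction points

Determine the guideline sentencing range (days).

Base offense level for unlicensed trading: 12.
A1 applies: 12 + 1 = 13.
A2 applies: 13 + 4 = 17.
A3 applies (level before this adjustment is 17 ≥ 17, so +3): 17 + 3 = 20.
A4 applies: 20 + 3 = 23.
A6 applies: 23 − 2 = 21.
A7 applies (level before this adjustment is 21 ≥ 6, so +6): 21 + 6 = 27.
A8 does not apply.
Level 27 exceeds the maximum of 25; capped at 25.
Final offense level: 25.
Criminal history: 6 prior points → Category B (5-6).
Level 25 falls in the 23-25 band.
Grid: Level 23-25 × Category B = 1350-1530 days.

1350-1530 days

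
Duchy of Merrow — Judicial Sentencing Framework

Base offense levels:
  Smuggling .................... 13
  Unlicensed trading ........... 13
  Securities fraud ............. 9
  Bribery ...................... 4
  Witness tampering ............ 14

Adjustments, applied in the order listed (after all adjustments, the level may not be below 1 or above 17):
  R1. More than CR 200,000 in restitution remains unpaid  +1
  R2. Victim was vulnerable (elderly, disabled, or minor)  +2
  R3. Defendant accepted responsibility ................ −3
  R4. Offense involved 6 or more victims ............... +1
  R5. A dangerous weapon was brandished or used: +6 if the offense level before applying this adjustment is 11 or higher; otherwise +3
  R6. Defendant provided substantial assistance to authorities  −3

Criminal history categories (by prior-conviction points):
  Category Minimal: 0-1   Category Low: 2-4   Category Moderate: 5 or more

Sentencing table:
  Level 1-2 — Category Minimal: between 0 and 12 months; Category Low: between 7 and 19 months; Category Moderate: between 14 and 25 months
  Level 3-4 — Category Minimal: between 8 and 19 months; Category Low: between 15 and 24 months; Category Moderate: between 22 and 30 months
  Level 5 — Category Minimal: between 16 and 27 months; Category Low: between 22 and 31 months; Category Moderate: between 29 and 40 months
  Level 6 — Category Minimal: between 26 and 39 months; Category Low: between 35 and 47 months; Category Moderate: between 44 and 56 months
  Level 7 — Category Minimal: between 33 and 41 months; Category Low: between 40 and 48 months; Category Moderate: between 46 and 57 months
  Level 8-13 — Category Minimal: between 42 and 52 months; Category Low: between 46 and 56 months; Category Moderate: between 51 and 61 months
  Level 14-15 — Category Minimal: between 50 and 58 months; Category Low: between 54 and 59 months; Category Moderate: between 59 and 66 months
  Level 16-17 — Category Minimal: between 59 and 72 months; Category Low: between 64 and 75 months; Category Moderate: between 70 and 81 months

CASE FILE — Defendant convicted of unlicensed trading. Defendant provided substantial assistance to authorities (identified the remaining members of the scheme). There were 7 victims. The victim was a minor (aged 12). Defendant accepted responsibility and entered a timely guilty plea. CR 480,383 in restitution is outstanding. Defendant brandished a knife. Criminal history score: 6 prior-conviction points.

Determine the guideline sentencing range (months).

Base offense level for unlicensed trading: 13.
R1 applies: 13 + 1 = 14.
R2 applies: 14 + 2 = 16.
R3 applies: 16 − 3 = 13.
R4 applies: 13 + 1 = 14.
R5 applies (level before this adjustment is 14 ≥ 11, so +6): 14 + 6 = 20.
R6 applies: 20 − 3 = 17.
Final offense level: 17.
Criminal history: 6 prior points → Category Moderate (5+).
Level 17 falls in the 16-17 band.
Grid: Level 16-17 × Category Moderate = 70-81 months.

70-81 months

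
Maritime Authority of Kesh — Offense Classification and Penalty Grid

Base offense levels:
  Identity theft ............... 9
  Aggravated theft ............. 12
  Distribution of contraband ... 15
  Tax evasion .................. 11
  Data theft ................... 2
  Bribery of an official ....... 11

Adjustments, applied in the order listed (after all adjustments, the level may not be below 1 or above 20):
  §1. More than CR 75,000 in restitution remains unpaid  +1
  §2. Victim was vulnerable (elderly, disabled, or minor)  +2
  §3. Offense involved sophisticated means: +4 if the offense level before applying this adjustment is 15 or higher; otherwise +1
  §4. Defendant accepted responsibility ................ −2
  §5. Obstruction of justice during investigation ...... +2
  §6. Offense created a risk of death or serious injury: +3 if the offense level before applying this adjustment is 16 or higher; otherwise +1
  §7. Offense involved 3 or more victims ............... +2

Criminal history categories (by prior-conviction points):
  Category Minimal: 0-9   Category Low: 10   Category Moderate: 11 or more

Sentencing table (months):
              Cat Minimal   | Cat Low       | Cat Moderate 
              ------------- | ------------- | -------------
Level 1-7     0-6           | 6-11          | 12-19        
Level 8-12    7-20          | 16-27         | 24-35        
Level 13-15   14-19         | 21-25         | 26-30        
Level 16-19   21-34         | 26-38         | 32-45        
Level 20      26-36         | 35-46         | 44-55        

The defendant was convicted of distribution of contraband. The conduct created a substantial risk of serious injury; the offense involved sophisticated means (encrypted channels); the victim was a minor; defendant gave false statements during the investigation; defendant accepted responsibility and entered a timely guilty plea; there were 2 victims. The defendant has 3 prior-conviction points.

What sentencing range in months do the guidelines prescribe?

Base offense level for distribution of contraband: 15.
§1 does not apply.
§2 applies: 15 + 2 = 17.
§3 applies (level before this adjustment is 17 ≥ 15, so +4): 17 + 4 = 21.
§4 applies: 21 − 2 = 19.
§5 applies: 19 + 2 = 21.
§6 applies (level before this adjustment is 21 ≥ 16, so +3): 21 + 3 = 24.
§7 does not apply.
Level 24 exceeds the maximum of 20; capped at 20.
Final offense level: 20.
Criminal history: 3 prior points → Category Minimal (0-9).
Level 20 falls in the 20 band.
Grid: Level 20 × Category Minimal = 26-36 months.

26-36 months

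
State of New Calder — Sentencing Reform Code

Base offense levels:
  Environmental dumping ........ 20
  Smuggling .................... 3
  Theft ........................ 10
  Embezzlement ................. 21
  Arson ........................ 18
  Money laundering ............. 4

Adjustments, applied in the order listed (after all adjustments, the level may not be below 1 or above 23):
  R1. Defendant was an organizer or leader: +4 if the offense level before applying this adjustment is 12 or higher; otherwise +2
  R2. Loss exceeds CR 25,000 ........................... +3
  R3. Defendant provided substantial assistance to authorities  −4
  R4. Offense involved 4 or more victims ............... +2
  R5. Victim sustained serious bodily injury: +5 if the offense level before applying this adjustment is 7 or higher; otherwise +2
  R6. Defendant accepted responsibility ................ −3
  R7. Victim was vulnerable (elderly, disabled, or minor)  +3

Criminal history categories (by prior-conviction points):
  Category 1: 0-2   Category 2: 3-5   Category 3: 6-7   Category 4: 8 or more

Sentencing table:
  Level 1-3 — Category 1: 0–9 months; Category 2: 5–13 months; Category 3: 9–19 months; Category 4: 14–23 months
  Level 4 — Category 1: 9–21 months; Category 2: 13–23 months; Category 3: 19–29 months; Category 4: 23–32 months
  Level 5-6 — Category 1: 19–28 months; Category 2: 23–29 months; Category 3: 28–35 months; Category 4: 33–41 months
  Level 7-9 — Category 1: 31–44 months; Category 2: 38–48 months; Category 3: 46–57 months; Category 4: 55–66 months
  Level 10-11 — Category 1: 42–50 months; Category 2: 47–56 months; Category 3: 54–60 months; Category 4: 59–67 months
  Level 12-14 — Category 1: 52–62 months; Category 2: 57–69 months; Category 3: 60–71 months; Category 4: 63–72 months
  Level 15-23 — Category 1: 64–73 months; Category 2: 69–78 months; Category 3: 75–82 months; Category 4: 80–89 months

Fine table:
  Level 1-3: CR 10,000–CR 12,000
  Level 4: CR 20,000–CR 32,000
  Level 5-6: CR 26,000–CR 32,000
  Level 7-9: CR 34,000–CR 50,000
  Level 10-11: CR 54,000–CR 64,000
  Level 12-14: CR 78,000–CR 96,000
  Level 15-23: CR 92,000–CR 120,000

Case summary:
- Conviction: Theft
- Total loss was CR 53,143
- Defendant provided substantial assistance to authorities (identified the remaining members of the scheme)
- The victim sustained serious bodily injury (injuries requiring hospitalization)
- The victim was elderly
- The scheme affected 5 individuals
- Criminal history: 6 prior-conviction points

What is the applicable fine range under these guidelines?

CR 92,000–CR 120,000

Base offense level for theft: 10.
R2 applies: 10 + 3 = 13.
R3 applies: 13 − 4 = 9.
R4 applies: 9 + 2 = 11.
R5 applies (level before this adjustment is 11 ≥ 7, so +5): 11 + 5 = 16.
R6 does not apply.
R7 applies: 16 + 3 = 19.
Final offense level: 19.
Level 19 falls in the 15-23 band.
Fine table: Level 15-23 → CR 92,000–CR 120,000.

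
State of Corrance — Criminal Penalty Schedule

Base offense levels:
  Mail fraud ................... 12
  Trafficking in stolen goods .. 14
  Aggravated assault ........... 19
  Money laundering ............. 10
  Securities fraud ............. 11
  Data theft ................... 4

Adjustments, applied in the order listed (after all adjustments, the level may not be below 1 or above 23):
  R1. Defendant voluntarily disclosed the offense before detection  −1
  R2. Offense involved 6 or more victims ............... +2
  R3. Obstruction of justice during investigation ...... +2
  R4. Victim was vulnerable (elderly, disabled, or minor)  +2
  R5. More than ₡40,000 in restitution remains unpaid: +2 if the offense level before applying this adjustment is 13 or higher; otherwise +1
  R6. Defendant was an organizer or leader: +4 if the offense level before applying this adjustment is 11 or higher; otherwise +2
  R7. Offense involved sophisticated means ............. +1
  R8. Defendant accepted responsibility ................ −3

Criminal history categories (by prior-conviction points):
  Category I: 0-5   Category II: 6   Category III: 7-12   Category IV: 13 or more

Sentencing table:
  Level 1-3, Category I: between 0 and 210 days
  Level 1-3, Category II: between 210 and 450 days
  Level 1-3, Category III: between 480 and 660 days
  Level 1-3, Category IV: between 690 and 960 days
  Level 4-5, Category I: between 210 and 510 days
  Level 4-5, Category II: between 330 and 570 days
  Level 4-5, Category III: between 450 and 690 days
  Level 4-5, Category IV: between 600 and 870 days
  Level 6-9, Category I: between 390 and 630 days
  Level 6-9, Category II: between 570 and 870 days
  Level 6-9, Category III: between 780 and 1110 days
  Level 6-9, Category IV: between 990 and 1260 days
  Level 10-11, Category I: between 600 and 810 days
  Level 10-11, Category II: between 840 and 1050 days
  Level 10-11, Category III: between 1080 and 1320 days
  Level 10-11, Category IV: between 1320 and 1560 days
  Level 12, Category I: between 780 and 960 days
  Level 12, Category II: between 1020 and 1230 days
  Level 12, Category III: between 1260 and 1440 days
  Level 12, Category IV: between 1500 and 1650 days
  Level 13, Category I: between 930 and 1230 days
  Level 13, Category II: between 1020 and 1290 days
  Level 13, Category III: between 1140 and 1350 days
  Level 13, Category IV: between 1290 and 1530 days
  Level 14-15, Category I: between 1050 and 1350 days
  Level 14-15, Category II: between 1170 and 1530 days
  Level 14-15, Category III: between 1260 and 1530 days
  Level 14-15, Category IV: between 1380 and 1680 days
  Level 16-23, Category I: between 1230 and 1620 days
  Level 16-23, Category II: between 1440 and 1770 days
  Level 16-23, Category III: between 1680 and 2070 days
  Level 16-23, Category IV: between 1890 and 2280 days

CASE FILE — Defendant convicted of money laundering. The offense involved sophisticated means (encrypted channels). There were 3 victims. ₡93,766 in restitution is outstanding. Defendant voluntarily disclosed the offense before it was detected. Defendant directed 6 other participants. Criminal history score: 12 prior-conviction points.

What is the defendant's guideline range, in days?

Base offense level for money laundering: 10.
R1 applies: 10 − 1 = 9.
R2 does not apply.
R3 does not apply.
R5 applies (level before this adjustment is 9 < 13, so +1): 9 + 1 = 10.
R6 applies (level before this adjustment is 10 < 11, so +2): 10 + 2 = 12.
R7 applies: 12 + 1 = 13.
R8 does not apply.
Final offense level: 13.
Criminal history: 12 prior points → Category III (7-12).
Level 13 falls in the 13 band.
Grid: Level 13 × Category III = 1140-1350 days.

1140-1350 days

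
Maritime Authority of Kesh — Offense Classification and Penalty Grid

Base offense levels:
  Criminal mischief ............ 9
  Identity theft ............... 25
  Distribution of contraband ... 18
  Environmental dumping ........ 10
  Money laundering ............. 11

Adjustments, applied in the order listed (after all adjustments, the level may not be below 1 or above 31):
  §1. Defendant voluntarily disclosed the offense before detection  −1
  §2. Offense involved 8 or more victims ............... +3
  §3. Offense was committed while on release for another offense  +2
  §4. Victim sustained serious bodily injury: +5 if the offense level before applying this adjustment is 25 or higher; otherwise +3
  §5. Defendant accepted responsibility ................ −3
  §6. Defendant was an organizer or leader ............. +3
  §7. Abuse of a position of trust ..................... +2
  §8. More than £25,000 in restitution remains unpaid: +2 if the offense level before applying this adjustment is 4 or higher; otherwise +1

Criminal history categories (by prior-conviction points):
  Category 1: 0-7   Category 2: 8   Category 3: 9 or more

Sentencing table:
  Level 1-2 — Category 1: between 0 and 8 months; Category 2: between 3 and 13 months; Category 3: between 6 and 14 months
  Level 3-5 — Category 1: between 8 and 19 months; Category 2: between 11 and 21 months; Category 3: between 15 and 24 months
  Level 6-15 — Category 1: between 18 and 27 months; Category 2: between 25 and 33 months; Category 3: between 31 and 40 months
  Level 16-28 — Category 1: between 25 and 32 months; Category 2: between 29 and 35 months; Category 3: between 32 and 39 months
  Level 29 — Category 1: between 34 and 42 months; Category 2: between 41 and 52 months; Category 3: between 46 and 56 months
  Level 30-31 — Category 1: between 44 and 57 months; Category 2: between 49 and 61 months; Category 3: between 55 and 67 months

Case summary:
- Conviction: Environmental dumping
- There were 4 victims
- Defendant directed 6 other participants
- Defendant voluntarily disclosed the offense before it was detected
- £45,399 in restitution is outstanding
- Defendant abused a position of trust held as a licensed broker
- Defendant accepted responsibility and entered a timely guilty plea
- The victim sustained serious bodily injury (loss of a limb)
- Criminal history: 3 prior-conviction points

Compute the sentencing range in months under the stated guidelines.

25-32 months

Base offense level for environmental dumping: 10.
§1 applies: 10 − 1 = 9.
§2 does not apply.
§4 applies (level before this adjustment is 9 < 25, so +3): 9 + 3 = 12.
§5 applies: 12 − 3 = 9.
§6 applies: 9 + 3 = 12.
§7 applies: 12 + 2 = 14.
§8 applies (level before this adjustment is 14 ≥ 4, so +2): 14 + 2 = 16.
Final offense level: 16.
Criminal history: 3 prior points → Category 1 (0-7).
Level 16 falls in the 16-28 band.
Grid: Level 16-28 × Category 1 = 25-32 months.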